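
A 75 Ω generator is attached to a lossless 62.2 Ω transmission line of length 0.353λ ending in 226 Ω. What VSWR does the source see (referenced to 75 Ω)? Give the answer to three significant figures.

VSWR ≈ 3.89

βl = 2π × 0.353 = 127°
tan(βl) = -1.32
Z_in = Z_0·(Z_L + jZ_0·tanβl)/(Z_0 + jZ_L·tanβl) = 25.8 + j41.6 Ω
Γ_s = (Z_in − Z_s)/(Z_in + Z_s) = (-49.2 + j41.6)/(101 + j41.6), |Γ_s| = 0.591
VSWR = (1 + |Γ_s|)/(1 − |Γ_s|)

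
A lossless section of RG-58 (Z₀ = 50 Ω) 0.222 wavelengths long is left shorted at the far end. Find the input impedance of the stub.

βl = 2π × 0.222 = 79.9°
tan(βl) = 5.63
For a shorted stub, Z_in = jZ_0·tan(βl)

Z_in ≈ +j281 Ω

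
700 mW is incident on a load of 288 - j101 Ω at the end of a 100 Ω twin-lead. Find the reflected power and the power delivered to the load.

P_reflected ≈ 198 mW; P_delivered ≈ 502 mW

|Γ| = |(188 − j101)/(388 − j101)| = 0.532
|Γ|² = 0.283
P_refl = |Γ|²·P_inc = 198 mW, P_del = (1 − |Γ|²)·P_inc = 502 mW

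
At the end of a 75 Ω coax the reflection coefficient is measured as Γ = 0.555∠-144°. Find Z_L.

Z_L ≈ 23.5 − j22.2 Ω

Z_L = Z_0·(1 + Γ)/(1 − Γ) = 75·(0.551 − j0.326)/(1.45 + j0.326)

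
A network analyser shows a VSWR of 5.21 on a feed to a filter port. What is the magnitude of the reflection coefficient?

|Γ| ≈ 0.678

|Γ| = (S − 1)/(S + 1) = (5.21 − 1)/(5.21 + 1) = 4.21/6.21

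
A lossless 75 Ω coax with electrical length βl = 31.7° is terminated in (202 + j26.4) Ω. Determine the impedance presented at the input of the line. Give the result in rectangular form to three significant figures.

Z_in ≈ 82.6 − j82.6 Ω

tan(βl) = tan(31.7°) = 0.618
Z_in = Z_0·(Z_L + jZ_0·tanβl)/(Z_0 + jZ_L·tanβl)
     = 75·(202 + j72.7)/(58.7 + j125)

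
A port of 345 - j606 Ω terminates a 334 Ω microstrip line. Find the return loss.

Γ = (11 − j606)/(679 − j606), |Γ| = 0.666
RL = −20·log₁₀|Γ| = −20·log₁₀(0.666)

RL ≈ 3.53 dB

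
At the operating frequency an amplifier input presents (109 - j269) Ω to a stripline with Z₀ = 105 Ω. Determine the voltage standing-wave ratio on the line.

Γ = (Z_L − Z_0)/(Z_L + Z_0) = (4 − j269)/(214 − j269)
|Γ| = 269/344 = 0.783
VSWR = (1 + |Γ|)/(1 − |Γ|) = 1.78/0.217

VSWR ≈ 8.2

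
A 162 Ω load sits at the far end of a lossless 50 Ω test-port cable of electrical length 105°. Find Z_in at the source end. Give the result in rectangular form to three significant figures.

tan(βl) = tan(105°) = -3.73
Z_in = Z_0·(Z_L + jZ_0·tanβl)/(Z_0 + jZ_L·tanβl)
     = 50·(162 − j187)/(50 − j605)

Z_in ≈ 16.4 + j12 Ω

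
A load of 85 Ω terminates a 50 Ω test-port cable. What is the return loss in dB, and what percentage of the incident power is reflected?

RL ≈ 11.7 dB; 6.72% of incident power reflected

Γ = (85 − 50)/(85 + 50) = 0.259
RL = −20·log₁₀(0.259) = 11.7 dB
P_refl/P_inc = |Γ|² = 0.0672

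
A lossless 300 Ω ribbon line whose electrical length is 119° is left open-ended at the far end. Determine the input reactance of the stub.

tan(βl) = -1.8
For an open-ended stub, Z_in = −jZ_0·cot(βl) = −jZ_0/tan(βl)

X_in ≈ 166 Ω (inductive)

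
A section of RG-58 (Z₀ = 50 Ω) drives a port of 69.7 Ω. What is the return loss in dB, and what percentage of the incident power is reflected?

RL ≈ 15.7 dB; 2.71% of incident power reflected

Γ = (69.7 − 50)/(69.7 + 50) = 0.165
RL = −20·log₁₀(0.165) = 15.7 dB
P_refl/P_inc = |Γ|² = 0.0271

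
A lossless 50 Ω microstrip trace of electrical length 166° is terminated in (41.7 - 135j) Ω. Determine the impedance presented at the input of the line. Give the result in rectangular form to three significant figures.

tan(βl) = tan(166°) = -0.249
Z_in = Z_0·(Z_L + jZ_0·tanβl)/(Z_0 + jZ_L·tanβl)
     = 50·(41.7 − j147)/(16.3 − j10.4)

Z_in ≈ 295 − j263 Ω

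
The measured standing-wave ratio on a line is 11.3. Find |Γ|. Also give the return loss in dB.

|Γ| = (S − 1)/(S + 1) = (11.3 − 1)/(11.3 + 1) = 10.3/12.3
RL = −20·log₁₀|Γ| = −20·log₁₀(0.837)

|Γ| ≈ 0.837; return loss ≈ 1.54 dB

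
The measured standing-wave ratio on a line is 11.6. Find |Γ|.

|Γ| ≈ 0.841

|Γ| = (S − 1)/(S + 1) = (11.6 − 1)/(11.6 + 1) = 10.6/12.6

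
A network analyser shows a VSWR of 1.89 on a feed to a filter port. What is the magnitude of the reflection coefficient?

|Γ| ≈ 0.308

|Γ| = (S − 1)/(S + 1) = (1.89 − 1)/(1.89 + 1) = 0.89/2.89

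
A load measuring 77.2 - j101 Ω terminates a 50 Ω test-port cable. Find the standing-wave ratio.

Γ = (Z_L − Z_0)/(Z_L + Z_0) = (27.2 − j101)/(127.2 − j101)
|Γ| = 105/162 = 0.644
VSWR = (1 + |Γ|)/(1 − |Γ|) = 1.64/0.356

VSWR ≈ 4.62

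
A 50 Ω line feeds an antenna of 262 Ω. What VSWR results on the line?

Γ = (262 − 50)/(262 + 50) = 0.679
VSWR = (1 + 0.679)/(1 − 0.679)

VSWR ≈ 5.24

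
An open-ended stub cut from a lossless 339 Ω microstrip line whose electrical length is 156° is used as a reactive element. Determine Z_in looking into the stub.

tan(βl) = -0.445
For an open-ended stub, Z_in = −jZ_0·cot(βl) = −jZ_0/tan(βl)

Z_in ≈ +j761 Ω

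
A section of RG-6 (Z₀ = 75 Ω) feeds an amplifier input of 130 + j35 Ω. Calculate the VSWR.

VSWR ≈ 1.91

Γ = (Z_L − Z_0)/(Z_L + Z_0) = (55 + j35)/(205 + j35)
|Γ| = 65.2/208 = 0.313
VSWR = (1 + |Γ|)/(1 − |Γ|) = 1.31/0.687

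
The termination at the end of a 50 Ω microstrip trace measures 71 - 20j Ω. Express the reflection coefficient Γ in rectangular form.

Γ = (Z_L − Z_0)/(Z_L + Z_0) = (21 − j20)/(121 − j20)

Γ ≈ 0.196 − j0.133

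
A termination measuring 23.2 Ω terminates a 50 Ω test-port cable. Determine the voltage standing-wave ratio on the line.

VSWR ≈ 2.16

Γ = (23.2 − 50)/(23.2 + 50) = -0.366
VSWR = (1 + 0.366)/(1 − 0.366)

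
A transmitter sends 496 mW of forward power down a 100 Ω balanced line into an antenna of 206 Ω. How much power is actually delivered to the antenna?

Γ = (206 − 100)/(206 + 100) = 0.346
|Γ|² = 0.12
P_refl = |Γ|²·P_inc = 59.5 mW, P_del = (1 − |Γ|²)·P_inc = 436 mW

P_delivered ≈ 436 mW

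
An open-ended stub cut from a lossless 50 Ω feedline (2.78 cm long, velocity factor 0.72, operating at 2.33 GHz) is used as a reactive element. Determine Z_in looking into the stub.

λ = v/f = 0.72·c / 2.33 GHz = 0.0927 m
βl = 2π·l/λ = 2π × 0.3 = 108°
tan(βl) = -3.09
For an open-ended stub, Z_in = −jZ_0·cot(βl) = −jZ_0/tan(βl)

Z_in ≈ +j16.2 Ω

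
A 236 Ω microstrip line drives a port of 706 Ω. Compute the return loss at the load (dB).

RL ≈ 6.04 dB

Γ = (706 − 236)/(706 + 236) = 0.499
RL = −20·log₁₀|Γ| = −20·log₁₀(0.499)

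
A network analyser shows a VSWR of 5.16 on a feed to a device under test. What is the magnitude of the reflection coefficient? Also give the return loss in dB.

|Γ| = (S − 1)/(S + 1) = (5.16 − 1)/(5.16 + 1) = 4.16/6.16
RL = −20·log₁₀|Γ| = −20·log₁₀(0.675)

|Γ| ≈ 0.675; return loss ≈ 3.41 dB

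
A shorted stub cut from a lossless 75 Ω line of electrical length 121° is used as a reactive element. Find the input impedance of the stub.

Z_in ≈ −j125 Ω

tan(βl) = -1.66
For a shorted stub, Z_in = jZ_0·tan(βl)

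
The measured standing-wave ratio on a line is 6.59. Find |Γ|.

|Γ| = (S − 1)/(S + 1) = (6.59 − 1)/(6.59 + 1) = 5.59/7.59

|Γ| ≈ 0.736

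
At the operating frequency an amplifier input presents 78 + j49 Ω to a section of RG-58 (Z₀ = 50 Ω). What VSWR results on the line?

Γ = (Z_L − Z_0)/(Z_L + Z_0) = (28 + j49)/(128 + j49)
|Γ| = 56.4/137 = 0.412
VSWR = (1 + |Γ|)/(1 − |Γ|) = 1.41/0.588

VSWR ≈ 2.4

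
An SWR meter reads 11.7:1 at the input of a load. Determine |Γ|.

|Γ| = (S − 1)/(S + 1) = (11.7 − 1)/(11.7 + 1) = 10.7/12.7

|Γ| ≈ 0.843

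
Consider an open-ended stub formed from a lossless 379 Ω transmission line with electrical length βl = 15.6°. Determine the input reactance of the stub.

tan(βl) = 0.279
For an open-ended stub, Z_in = −jZ_0·cot(βl) = −jZ_0/tan(βl)

X_in ≈ -1360 Ω (capacitive)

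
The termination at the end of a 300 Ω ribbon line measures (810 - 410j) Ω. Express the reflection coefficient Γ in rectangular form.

Γ ≈ 0.524 − j0.176

Γ = (Z_L − Z_0)/(Z_L + Z_0) = (510 − j410)/(1110 − j410)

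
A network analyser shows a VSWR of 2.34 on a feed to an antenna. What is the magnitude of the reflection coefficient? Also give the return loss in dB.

|Γ| ≈ 0.401; return loss ≈ 7.93 dB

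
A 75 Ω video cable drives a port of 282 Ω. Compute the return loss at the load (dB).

Γ = (282 − 75)/(282 + 75) = 0.58
RL = −20·log₁₀|Γ| = −20·log₁₀(0.58)

RL ≈ 4.73 dB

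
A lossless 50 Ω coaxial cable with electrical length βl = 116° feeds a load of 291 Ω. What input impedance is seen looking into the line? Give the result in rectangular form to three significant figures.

Z_in ≈ 10.6 + j23.5 Ω

tan(βl) = tan(116°) = -2.05
Z_in = Z_0·(Z_L + jZ_0·tanβl)/(Z_0 + jZ_L·tanβl)
     = 50·(291 − j103)/(50 − j597)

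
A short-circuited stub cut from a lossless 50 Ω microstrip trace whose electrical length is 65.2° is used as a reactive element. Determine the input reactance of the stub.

tan(βl) = 2.16
For a short-circuited stub, Z_in = jZ_0·tan(βl)

X_in ≈ 108 Ω (inductive)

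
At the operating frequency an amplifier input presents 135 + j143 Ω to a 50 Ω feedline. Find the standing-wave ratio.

VSWR ≈ 5.93

Γ = (Z_L − Z_0)/(Z_L + Z_0) = (85 + j143)/(185 + j143)
|Γ| = 166/234 = 0.711
VSWR = (1 + |Γ|)/(1 − |Γ|) = 1.71/0.289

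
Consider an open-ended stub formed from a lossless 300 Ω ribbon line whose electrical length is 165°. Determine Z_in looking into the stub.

Z_in ≈ +j1120 Ω

tan(βl) = -0.268
For an open-ended stub, Z_in = −jZ_0·cot(βl) = −jZ_0/tan(βl)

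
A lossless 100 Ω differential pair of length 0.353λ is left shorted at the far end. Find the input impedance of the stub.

Z_in ≈ −j132 Ω

βl = 2π × 0.353 = 127°
tan(βl) = -1.32
For a shorted stub, Z_in = jZ_0·tan(βl)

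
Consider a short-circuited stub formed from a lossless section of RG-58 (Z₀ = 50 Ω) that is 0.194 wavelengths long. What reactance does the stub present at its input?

X_in ≈ 136 Ω (inductive)

βl = 2π × 0.194 = 69.8°
tan(βl) = 2.72
For a short-circuited stub, Z_in = jZ_0·tan(βl)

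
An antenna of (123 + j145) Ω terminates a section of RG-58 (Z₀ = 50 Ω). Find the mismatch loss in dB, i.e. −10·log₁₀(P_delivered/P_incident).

mismatch loss ≈ 3.16 dB

Γ = (73 + j145)/(173 + j145), |Γ| = 0.719
|Γ|² = 0.517, so P_del/P_inc = 1 − |Γ|² = 0.483
ML = −10·log₁₀(1 − |Γ|²)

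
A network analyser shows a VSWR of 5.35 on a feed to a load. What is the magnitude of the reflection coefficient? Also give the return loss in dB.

|Γ| = (S − 1)/(S + 1) = (5.35 − 1)/(5.35 + 1) = 4.35/6.35
RL = −20·log₁₀|Γ| = −20·log₁₀(0.685)

|Γ| ≈ 0.685; return loss ≈ 3.29 dB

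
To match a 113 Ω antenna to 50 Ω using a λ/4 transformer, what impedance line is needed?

Z_qwt ≈ 75.2 Ω

Z_qwt = √(Z_0·R_L) = √(50 × 113) = √5650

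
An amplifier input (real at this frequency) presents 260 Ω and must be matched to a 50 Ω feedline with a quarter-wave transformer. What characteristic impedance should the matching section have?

Z_qwt ≈ 114 Ω

Z_qwt = √(Z_0·R_L) = √(50 × 260) = √13000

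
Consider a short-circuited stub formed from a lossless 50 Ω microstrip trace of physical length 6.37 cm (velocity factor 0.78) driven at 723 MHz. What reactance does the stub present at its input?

λ = v/f = 0.78·c / 723 MHz = 0.324 m
βl = 2π·l/λ = 2π × 0.197 = 70.9°
tan(βl) = 2.88
For a short-circuited stub, Z_in = jZ_0·tan(βl)

X_in ≈ 144 Ω (inductive)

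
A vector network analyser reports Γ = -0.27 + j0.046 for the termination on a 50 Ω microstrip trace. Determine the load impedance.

Z_L = Z_0·(1 + Γ)/(1 − Γ) = 50·(0.73 + j0.046)/(1.27 − j0.046)

Z_L ≈ 28.6 + j2.85 Ω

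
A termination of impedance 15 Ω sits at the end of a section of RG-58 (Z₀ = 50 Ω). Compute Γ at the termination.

Γ = (Z_L − Z_0)/(Z_L + Z_0) = (15 − 50)/(15 + 50) = -35/65

Γ = -0.538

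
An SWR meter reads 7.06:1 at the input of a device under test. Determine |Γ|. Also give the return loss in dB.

|Γ| = (S − 1)/(S + 1) = (7.06 − 1)/(7.06 + 1) = 6.06/8.06
RL = −20·log₁₀|Γ| = −20·log₁₀(0.752)

|Γ| ≈ 0.752; return loss ≈ 2.48 dB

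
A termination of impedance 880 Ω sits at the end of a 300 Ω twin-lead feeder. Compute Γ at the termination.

Γ = 0.492

Γ = (Z_L − Z_0)/(Z_L + Z_0) = (880 − 300)/(880 + 300) = 580/1180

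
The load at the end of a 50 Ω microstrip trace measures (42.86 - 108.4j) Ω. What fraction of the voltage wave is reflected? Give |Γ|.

|Γ| ≈ 0.761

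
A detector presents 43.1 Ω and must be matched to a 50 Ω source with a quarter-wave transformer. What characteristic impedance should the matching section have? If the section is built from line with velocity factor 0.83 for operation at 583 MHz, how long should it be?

Z_qwt = √(Z_0·R_L) = √(50 × 43.1) = √2155
λ = 0.83·c/f = 0.427 m, so l = λ/4 = 0.107 m

Z_qwt ≈ 46.4 Ω; length ≈ 10.7 cm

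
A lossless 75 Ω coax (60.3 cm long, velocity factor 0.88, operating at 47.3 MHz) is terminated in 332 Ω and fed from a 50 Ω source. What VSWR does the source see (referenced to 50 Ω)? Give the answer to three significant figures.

VSWR ≈ 5.22

λ = v/f = 0.88·c / 47.3 MHz = 5.58 m
βl = 2π·l/λ = 2π × 0.108 = 38.9°
tan(βl) = 0.807
Z_in = Z_0·(Z_L + jZ_0·tanβl)/(Z_0 + jZ_L·tanβl) = 39.9 − j81.8 Ω
Γ_s = (Z_in − Z_s)/(Z_in + Z_s) = (-10.1 − j81.8)/(89.9 − j81.8), |Γ_s| = 0.678
VSWR = (1 + |Γ_s|)/(1 − |Γ_s|)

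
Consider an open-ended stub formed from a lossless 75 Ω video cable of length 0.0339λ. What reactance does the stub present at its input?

X_in ≈ -347 Ω (capacitive)

βl = 2π × 0.0339 = 12.2°
tan(βl) = 0.216
For an open-ended stub, Z_in = −jZ_0·cot(βl) = −jZ_0/tan(βl)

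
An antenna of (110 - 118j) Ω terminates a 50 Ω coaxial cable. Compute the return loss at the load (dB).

Γ = (60 − j118)/(160 − j118), |Γ| = 0.666
RL = −20·log₁₀|Γ| = −20·log₁₀(0.666)

RL ≈ 3.53 dB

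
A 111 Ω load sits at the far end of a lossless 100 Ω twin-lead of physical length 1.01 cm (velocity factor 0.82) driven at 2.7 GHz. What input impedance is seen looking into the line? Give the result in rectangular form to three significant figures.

λ = v/f = 0.82·c / 2.7 GHz = 0.0911 m
βl = 2π·l/λ = 2π × 0.111 = 39.9°
tan(βl) = tan(39.9°) = 0.836
Z_in = Z_0·(Z_L + jZ_0·tanβl)/(Z_0 + jZ_L·tanβl)
     = 100·(111 + j83.6)/(100 + j92.8)

Z_in ≈ 101 − j10.4 Ω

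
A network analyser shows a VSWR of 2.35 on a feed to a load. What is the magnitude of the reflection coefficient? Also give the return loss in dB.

|Γ| ≈ 0.403; return loss ≈ 7.89 dB

|Γ| = (S − 1)/(S + 1) = (2.35 − 1)/(2.35 + 1) = 1.35/3.35
RL = −20·log₁₀|Γ| = −20·log₁₀(0.403)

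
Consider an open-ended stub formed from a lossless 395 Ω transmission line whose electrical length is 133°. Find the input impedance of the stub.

tan(βl) = -1.07
For an open-ended stub, Z_in = −jZ_0·cot(βl) = −jZ_0/tan(βl)

Z_in ≈ +j368 Ω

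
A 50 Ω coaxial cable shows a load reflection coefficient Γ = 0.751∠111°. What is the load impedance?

Z_L ≈ 10.4 + j33.4 Ω

Z_L = Z_0·(1 + Γ)/(1 − Γ) = 50·(0.731 + j0.701)/(1.27 − j0.701)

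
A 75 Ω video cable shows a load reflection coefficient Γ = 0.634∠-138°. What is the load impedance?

Z_L = Z_0·(1 + Γ)/(1 − Γ) = 75·(0.529 − j0.424)/(1.47 + j0.424)

Z_L ≈ 19.1 − j27.1 Ω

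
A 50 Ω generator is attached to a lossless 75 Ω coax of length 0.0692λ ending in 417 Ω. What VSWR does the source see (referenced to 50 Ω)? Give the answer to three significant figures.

βl = 2π × 0.0692 = 24.9°
tan(βl) = 0.464
Z_in = Z_0·(Z_L + jZ_0·tanβl)/(Z_0 + jZ_L·tanβl) = 66.1 − j136 Ω
Γ_s = (Z_in − Z_s)/(Z_in + Z_s) = (16.1 − j136)/(116 − j136), |Γ_s| = 0.766
VSWR = (1 + |Γ_s|)/(1 − |Γ_s|)

VSWR ≈ 7.53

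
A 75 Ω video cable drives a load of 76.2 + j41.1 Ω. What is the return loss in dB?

RL ≈ 11.6 dB

Γ = (1.2 + j41.1)/(151.2 + j41.1), |Γ| = 0.262
RL = −20·log₁₀|Γ| = −20·log₁₀(0.262)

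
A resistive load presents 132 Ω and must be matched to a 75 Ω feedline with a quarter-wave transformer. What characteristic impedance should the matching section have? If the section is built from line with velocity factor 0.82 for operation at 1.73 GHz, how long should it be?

Z_qwt = √(Z_0·R_L) = √(75 × 132) = √9900
λ = 0.82·c/f = 0.142 m, so l = λ/4 = 0.0355 m

Z_qwt ≈ 99.5 Ω; length ≈ 3.55 cm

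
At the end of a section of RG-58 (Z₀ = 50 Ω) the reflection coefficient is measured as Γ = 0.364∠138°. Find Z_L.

Z_L ≈ 25.9 + j14.6 Ω

Z_L = Z_0·(1 + Γ)/(1 − Γ) = 50·(0.729 + j0.244)/(1.27 − j0.244)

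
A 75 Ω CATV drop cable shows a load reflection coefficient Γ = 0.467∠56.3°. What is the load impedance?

Z_L ≈ 83.8 + j83.3 Ω

Z_L = Z_0·(1 + Γ)/(1 − Γ) = 75·(1.26 + j0.389)/(0.741 − j0.389)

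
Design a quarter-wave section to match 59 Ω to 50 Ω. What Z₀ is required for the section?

Z_qwt ≈ 54.3 Ω

Z_qwt = √(Z_0·R_L) = √(50 × 59) = √2950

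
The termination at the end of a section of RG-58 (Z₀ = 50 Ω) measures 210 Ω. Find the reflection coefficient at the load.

Γ = 0.615

Γ = (Z_L − Z_0)/(Z_L + Z_0) = (210 − 50)/(210 + 50) = 160/260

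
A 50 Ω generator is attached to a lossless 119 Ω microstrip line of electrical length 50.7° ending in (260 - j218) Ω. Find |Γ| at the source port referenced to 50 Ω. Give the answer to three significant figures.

|Γ| ≈ 0.535

tan(βl) = 1.22
Z_in = Z_0·(Z_L + jZ_0·tanβl)/(Z_0 + jZ_L·tanβl) = 36.8 − j52.8 Ω
Γ_s = (Z_in − Z_s)/(Z_in + Z_s) = (-13.2 − j52.8)/(86.8 − j52.8), |Γ_s| = 0.535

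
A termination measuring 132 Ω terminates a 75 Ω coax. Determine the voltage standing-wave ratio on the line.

VSWR ≈ 1.76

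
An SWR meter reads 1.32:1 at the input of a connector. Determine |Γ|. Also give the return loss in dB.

|Γ| ≈ 0.138; return loss ≈ 17.2 dB

|Γ| = (S − 1)/(S + 1) = (1.32 − 1)/(1.32 + 1) = 0.32/2.32
RL = −20·log₁₀|Γ| = −20·log₁₀(0.138)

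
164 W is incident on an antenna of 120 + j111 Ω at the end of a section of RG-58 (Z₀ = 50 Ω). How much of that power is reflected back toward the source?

P_reflected ≈ 68.5 W

|Γ| = |(70 + j111)/(170 + j111)| = 0.646
|Γ|² = 0.418
P_refl = |Γ|²·P_inc = 68.5 W, P_del = (1 − |Γ|²)·P_inc = 95.5 W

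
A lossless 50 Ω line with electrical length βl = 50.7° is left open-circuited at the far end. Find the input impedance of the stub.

tan(βl) = 1.22
For an open-circuited stub, Z_in = −jZ_0·cot(βl) = −jZ_0/tan(βl)

Z_in ≈ −j40.9 Ω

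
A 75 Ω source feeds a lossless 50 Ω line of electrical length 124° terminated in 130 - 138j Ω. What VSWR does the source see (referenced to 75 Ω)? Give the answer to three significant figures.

VSWR ≈ 6.23

tan(βl) = -1.48
Z_in = Z_0·(Z_L + jZ_0·tanβl)/(Z_0 + jZ_L·tanβl) = 17 + j47.4 Ω
Γ_s = (Z_in − Z_s)/(Z_in + Z_s) = (-58 + j47.4)/(92 + j47.4), |Γ_s| = 0.723
VSWR = (1 + |Γ_s|)/(1 − |Γ_s|)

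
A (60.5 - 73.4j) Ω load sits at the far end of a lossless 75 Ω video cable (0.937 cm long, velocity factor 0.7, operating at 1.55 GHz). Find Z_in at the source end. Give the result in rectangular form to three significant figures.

λ = v/f = 0.7·c / 1.55 GHz = 0.135 m
βl = 2π·l/λ = 2π × 0.0692 = 24.9°
tan(βl) = tan(24.9°) = 0.464
Z_in = Z_0·(Z_L + jZ_0·tanβl)/(Z_0 + jZ_L·tanβl)
     = 75·(60.5 − j38.6)/(109 + j28.1)

Z_in ≈ 32.6 − j34.9 Ω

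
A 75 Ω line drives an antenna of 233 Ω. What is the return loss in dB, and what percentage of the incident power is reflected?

RL ≈ 5.8 dB; 26.3% of incident power reflected

Γ = (233 − 75)/(233 + 75) = 0.513
RL = −20·log₁₀(0.513) = 5.8 dB
P_refl/P_inc = |Γ|² = 0.263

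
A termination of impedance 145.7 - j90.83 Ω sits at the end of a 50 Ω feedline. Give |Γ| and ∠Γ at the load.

Γ ≈ 0.612 ∠ -18.6°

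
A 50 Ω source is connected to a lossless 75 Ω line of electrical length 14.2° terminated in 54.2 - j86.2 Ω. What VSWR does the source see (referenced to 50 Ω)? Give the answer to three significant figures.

VSWR ≈ 3.8

tan(βl) = 0.253
Z_in = Z_0·(Z_L + jZ_0·tanβl)/(Z_0 + jZ_L·tanβl) = 33.9 − j56.9 Ω
Γ_s = (Z_in − Z_s)/(Z_in + Z_s) = (-16.1 − j56.9)/(83.9 − j56.9), |Γ_s| = 0.583
VSWR = (1 + |Γ_s|)/(1 − |Γ_s|)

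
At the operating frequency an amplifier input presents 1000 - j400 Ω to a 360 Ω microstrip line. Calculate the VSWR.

VSWR ≈ 3.28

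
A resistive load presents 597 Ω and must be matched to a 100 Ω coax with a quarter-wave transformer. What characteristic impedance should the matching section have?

Z_qwt ≈ 244 Ω

Z_qwt = √(Z_0·R_L) = √(100 × 597) = √59700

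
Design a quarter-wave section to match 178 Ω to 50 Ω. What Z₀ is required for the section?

Z_qwt = √(Z_0·R_L) = √(50 × 178) = √8900

Z_qwt ≈ 94.3 Ω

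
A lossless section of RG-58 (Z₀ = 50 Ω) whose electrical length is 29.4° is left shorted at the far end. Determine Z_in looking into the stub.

Z_in ≈ +j28.2 Ω

tan(βl) = 0.563
For a shorted stub, Z_in = jZ_0·tan(βl)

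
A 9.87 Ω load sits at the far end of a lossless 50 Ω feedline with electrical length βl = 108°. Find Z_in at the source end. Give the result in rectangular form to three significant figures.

Z_in ≈ 75.5 − j108 Ω

tan(βl) = tan(108°) = -3.08
Z_in = Z_0·(Z_L + jZ_0·tanβl)/(Z_0 + jZ_L·tanβl)
     = 50·(9.87 − j154)/(50 − j30.4)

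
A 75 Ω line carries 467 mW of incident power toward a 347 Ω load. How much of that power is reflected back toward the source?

Γ = (347 − 75)/(347 + 75) = 0.645
|Γ|² = 0.415
P_refl = |Γ|²·P_inc = 194 mW, P_del = (1 − |Γ|²)·P_inc = 273 mW

P_reflected ≈ 194 mW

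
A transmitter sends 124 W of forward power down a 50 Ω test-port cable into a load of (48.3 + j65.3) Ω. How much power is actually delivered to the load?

P_delivered ≈ 86 W

|Γ| = |(-1.7 + j65.3)/(98.3 + j65.3)| = 0.554
|Γ|² = 0.306
P_refl = |Γ|²·P_inc = 38 W, P_del = (1 − |Γ|²)·P_inc = 86 W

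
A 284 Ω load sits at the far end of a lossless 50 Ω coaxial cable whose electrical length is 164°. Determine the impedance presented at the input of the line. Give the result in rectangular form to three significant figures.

Z_in ≈ 84.1 + j123 Ω

tan(βl) = tan(164°) = -0.287
Z_in = Z_0·(Z_L + jZ_0·tanβl)/(Z_0 + jZ_L·tanβl)
     = 50·(284 − j14.3)/(50 − j81.4)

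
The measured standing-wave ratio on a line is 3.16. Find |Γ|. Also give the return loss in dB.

|Γ| = (S − 1)/(S + 1) = (3.16 − 1)/(3.16 + 1) = 2.16/4.16
RL = −20·log₁₀|Γ| = −20·log₁₀(0.519)

|Γ| ≈ 0.519; return loss ≈ 5.69 dB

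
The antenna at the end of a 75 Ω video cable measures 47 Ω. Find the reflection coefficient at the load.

Γ = (Z_L − Z_0)/(Z_L + Z_0) = (47 − 75)/(47 + 75) = -28/122

Γ = -0.23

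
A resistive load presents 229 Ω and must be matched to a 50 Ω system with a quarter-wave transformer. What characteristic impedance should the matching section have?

Z_qwt = √(Z_0·R_L) = √(50 × 229) = √11450

Z_qwt ≈ 107 Ω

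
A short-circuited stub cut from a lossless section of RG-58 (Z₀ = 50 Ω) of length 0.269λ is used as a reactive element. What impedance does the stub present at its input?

Z_in ≈ −j417 Ω

βl = 2π × 0.269 = 96.8°
tan(βl) = -8.34
For a short-circuited stub, Z_in = jZ_0·tan(βl)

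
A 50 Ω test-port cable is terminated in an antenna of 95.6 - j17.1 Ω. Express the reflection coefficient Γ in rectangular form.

Γ ≈ 0.323 − j0.0796

Γ = (Z_L − Z_0)/(Z_L + Z_0) = (45.6 − j17.1)/(145.6 − j17.1)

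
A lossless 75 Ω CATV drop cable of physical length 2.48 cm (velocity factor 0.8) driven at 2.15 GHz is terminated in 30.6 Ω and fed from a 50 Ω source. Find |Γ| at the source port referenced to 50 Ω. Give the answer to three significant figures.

λ = v/f = 0.8·c / 2.15 GHz = 0.112 m
βl = 2π·l/λ = 2π × 0.222 = 80°
tan(βl) = 5.66
Z_in = Z_0·(Z_L + jZ_0·tanβl)/(Z_0 + jZ_L·tanβl) = 160 + j55.9 Ω
Γ_s = (Z_in − Z_s)/(Z_in + Z_s) = (110 + j55.9)/(210 + j55.9), |Γ_s| = 0.567

|Γ| ≈ 0.567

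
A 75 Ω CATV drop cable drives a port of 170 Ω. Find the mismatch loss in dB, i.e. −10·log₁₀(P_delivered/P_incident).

Γ = (170 − 75)/(170 + 75) = 0.388
|Γ|² = 0.15, so P_del/P_inc = 1 − |Γ|² = 0.85
ML = −10·log₁₀(1 − |Γ|²)

mismatch loss ≈ 0.708 dB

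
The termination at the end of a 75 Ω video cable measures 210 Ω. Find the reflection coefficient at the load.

Γ = (Z_L − Z_0)/(Z_L + Z_0) = (210 − 75)/(210 + 75) = 135/285

Γ = 0.474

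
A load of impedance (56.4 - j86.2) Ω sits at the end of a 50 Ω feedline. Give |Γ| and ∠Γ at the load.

Γ ≈ 0.631 ∠ -46.7°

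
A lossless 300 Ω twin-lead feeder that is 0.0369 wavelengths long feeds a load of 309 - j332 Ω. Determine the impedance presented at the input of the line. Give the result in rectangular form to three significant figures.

Z_in ≈ 198 − j245 Ω

βl = 2π × 0.0369 = 13.3°
tan(βl) = tan(13.3°) = 0.236
Z_in = Z_0·(Z_L + jZ_0·tanβl)/(Z_0 + jZ_L·tanβl)
     = 300·(309 − j261)/(378 + j73)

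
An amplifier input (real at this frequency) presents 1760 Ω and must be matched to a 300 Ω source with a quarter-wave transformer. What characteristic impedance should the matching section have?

Z_qwt = √(Z_0·R_L) = √(300 × 1760) = √528000

Z_qwt ≈ 727 Ω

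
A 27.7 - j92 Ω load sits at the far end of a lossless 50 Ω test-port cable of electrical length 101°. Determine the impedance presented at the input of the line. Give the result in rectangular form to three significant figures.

tan(βl) = tan(101°) = -5.14
Z_in = Z_0·(Z_L + jZ_0·tanβl)/(Z_0 + jZ_L·tanβl)
     = 50·(27.7 − j349)/(-423 − j143)

Z_in ≈ 9.53 + j38 Ω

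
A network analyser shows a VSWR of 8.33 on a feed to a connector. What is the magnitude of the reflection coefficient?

|Γ| = (S − 1)/(S + 1) = (8.33 − 1)/(8.33 + 1) = 7.33/9.33

|Γ| ≈ 0.786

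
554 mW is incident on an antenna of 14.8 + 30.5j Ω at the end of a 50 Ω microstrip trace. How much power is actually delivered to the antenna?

|Γ| = |(-35.2 + j30.5)/(64.8 + j30.5)| = 0.65
|Γ|² = 0.423
P_refl = |Γ|²·P_inc = 234 mW, P_del = (1 − |Γ|²)·P_inc = 320 mW

P_delivered ≈ 320 mW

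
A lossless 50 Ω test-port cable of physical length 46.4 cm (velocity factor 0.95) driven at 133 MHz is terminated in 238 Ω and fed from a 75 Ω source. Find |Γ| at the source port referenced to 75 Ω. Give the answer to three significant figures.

|Γ| ≈ 0.749

λ = v/f = 0.95·c / 133 MHz = 2.14 m
βl = 2π·l/λ = 2π × 0.217 = 78°
tan(βl) = 4.69
Z_in = Z_0·(Z_L + jZ_0·tanβl)/(Z_0 + jZ_L·tanβl) = 11 − j10.2 Ω
Γ_s = (Z_in − Z_s)/(Z_in + Z_s) = (-64 − j10.2)/(86 − j10.2), |Γ_s| = 0.749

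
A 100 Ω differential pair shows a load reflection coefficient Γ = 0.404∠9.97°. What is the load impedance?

Z_L ≈ 228 + j38.1 Ω

Z_L = Z_0·(1 + Γ)/(1 − Γ) = 100·(1.4 + j0.0699)/(0.602 − j0.0699)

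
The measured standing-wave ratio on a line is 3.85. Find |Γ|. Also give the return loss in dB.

|Γ| ≈ 0.588; return loss ≈ 4.62 dB

|Γ| = (S − 1)/(S + 1) = (3.85 − 1)/(3.85 + 1) = 2.85/4.85
RL = −20·log₁₀|Γ| = −20·log₁₀(0.588)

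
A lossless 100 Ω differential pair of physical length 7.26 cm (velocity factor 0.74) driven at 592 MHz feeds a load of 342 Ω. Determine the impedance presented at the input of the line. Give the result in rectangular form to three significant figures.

λ = v/f = 0.74·c / 592 MHz = 0.375 m
βl = 2π·l/λ = 2π × 0.194 = 69.7°
tan(βl) = tan(69.7°) = 2.7
Z_in = Z_0·(Z_L + jZ_0·tanβl)/(Z_0 + jZ_L·tanβl)
     = 100·(342 + j270)/(100 + j924)

Z_in ≈ 32.9 − j33.4 Ω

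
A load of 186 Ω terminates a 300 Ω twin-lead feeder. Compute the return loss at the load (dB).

Γ = (186 − 300)/(186 + 300) = -0.235
RL = −20·log₁₀|Γ| = −20·log₁₀(0.235)

RL ≈ 12.6 dB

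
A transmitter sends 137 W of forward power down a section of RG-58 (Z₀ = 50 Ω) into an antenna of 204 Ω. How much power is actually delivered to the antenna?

P_delivered ≈ 86.6 W

Γ = (204 − 50)/(204 + 50) = 0.606
|Γ|² = 0.368
P_refl = |Γ|²·P_inc = 50.4 W, P_del = (1 − |Γ|²)·P_inc = 86.6 W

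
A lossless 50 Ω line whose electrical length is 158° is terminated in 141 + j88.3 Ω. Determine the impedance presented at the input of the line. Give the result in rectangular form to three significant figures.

Z_in ≈ 38.7 + j65.5 Ω

tan(βl) = tan(158°) = -0.404
Z_in = Z_0·(Z_L + jZ_0·tanβl)/(Z_0 + jZ_L·tanβl)
     = 50·(141 + j68.1)/(85.7 − j57)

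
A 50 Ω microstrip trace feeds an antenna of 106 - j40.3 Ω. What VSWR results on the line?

VSWR ≈ 2.5

Γ = (Z_L − Z_0)/(Z_L + Z_0) = (56 − j40.3)/(156 − j40.3)
|Γ| = 69/161 = 0.428
VSWR = (1 + |Γ|)/(1 − |Γ|) = 1.43/0.572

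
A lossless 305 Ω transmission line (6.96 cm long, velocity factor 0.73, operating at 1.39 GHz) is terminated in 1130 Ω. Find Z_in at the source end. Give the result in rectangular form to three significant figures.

λ = v/f = 0.73·c / 1.39 GHz = 0.158 m
βl = 2π·l/λ = 2π × 0.442 = 159°
tan(βl) = tan(159°) = -0.383
Z_in = Z_0·(Z_L + jZ_0·tanβl)/(Z_0 + jZ_L·tanβl)
     = 305·(1130 − j117)/(305 − j433)

Z_in ≈ 430 + j493 Ω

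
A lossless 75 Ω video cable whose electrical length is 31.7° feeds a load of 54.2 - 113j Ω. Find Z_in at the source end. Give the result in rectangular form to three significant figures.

tan(βl) = tan(31.7°) = 0.618
Z_in = Z_0·(Z_L + jZ_0·tanβl)/(Z_0 + jZ_L·tanβl)
     = 75·(54.2 − j66.7)/(145 + j33.5)

Z_in ≈ 19.1 − j38.9 Ω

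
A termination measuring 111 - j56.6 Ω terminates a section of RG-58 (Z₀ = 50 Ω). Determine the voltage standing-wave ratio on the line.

Γ = (Z_L − Z_0)/(Z_L + Z_0) = (61 − j56.6)/(161 − j56.6)
|Γ| = 83.2/171 = 0.488
VSWR = (1 + |Γ|)/(1 − |Γ|) = 1.49/0.512

VSWR ≈ 2.9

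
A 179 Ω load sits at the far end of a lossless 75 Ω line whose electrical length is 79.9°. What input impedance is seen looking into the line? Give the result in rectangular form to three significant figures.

Z_in ≈ 32.2 − j11 Ω

tan(βl) = tan(79.9°) = 5.61
Z_in = Z_0·(Z_L + jZ_0·tanβl)/(Z_0 + jZ_L·tanβl)
     = 75·(179 + j421)/(75 + j1000)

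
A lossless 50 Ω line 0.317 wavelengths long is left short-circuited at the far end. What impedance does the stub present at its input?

Z_in ≈ −j112 Ω

βl = 2π × 0.317 = 114°
tan(βl) = -2.23
For a short-circuited stub, Z_in = jZ_0·tan(βl)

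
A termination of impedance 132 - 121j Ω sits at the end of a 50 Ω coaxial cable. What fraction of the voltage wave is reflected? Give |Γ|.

|Γ| ≈ 0.669

Γ = (Z_L − Z_0)/(Z_L + Z_0) = (82 − j121)/(182 − j121)
|Γ| = 146/219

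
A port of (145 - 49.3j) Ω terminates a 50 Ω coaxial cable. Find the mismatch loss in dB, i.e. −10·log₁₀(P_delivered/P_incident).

Γ = (95 − j49.3)/(195 − j49.3), |Γ| = 0.532
|Γ|² = 0.283, so P_del/P_inc = 1 − |Γ|² = 0.717
ML = −10·log₁₀(1 − |Γ|²)

mismatch loss ≈ 1.45 dB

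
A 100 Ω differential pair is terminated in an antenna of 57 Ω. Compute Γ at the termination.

Γ = -0.274

Γ = (Z_L − Z_0)/(Z_L + Z_0) = (57 − 100)/(57 + 100) = -43/157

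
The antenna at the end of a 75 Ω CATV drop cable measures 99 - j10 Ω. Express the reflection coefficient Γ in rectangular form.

Γ ≈ 0.141 − j0.0494

Γ = (Z_L − Z_0)/(Z_L + Z_0) = (24 − j10)/(174 − j10)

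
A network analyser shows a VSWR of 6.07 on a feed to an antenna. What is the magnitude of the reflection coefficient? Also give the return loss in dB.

|Γ| = (S − 1)/(S + 1) = (6.07 − 1)/(6.07 + 1) = 5.07/7.07
RL = −20·log₁₀|Γ| = −20·log₁₀(0.717)

|Γ| ≈ 0.717; return loss ≈ 2.89 dB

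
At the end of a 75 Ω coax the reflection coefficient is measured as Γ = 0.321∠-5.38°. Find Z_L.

Z_L ≈ 145 − j9.73 Ω

Z_L = Z_0·(1 + Γ)/(1 − Γ) = 75·(1.32 − j0.0301)/(0.68 + j0.0301)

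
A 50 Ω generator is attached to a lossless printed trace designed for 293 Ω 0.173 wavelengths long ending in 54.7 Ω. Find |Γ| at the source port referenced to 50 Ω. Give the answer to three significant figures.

βl = 2π × 0.173 = 62.3°
tan(βl) = 1.9
Z_in = Z_0·(Z_L + jZ_0·tanβl)/(Z_0 + jZ_L·tanβl) = 224 + j478 Ω
Γ_s = (Z_in − Z_s)/(Z_in + Z_s) = (174 + j478)/(274 + j478), |Γ_s| = 0.923

|Γ| ≈ 0.923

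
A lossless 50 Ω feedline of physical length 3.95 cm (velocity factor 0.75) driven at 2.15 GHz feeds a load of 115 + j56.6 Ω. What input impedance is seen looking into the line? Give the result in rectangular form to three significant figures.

Z_in ≈ 23.8 + j29.2 Ω

λ = v/f = 0.75·c / 2.15 GHz = 0.105 m
βl = 2π·l/λ = 2π × 0.377 = 136°
tan(βl) = tan(136°) = -0.97
Z_in = Z_0·(Z_L + jZ_0·tanβl)/(Z_0 + jZ_L·tanβl)
     = 50·(115 + j8.11)/(105 − j112)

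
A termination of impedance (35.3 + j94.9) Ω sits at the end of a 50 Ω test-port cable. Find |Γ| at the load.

|Γ| ≈ 0.753

Γ = (Z_L − Z_0)/(Z_L + Z_0) = (-14.7 + j94.9)/(85.3 + j94.9)
|Γ| = 96/128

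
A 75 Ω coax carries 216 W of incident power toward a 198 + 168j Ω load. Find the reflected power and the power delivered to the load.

P_reflected ≈ 91.1 W; P_delivered ≈ 125 W

|Γ| = |(123 + j168)/(273 + j168)| = 0.65
|Γ|² = 0.422
P_refl = |Γ|²·P_inc = 91.1 W, P_del = (1 − |Γ|²)·P_inc = 125 W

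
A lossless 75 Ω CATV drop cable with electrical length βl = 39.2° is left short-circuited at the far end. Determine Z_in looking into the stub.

tan(βl) = 0.816
For a short-circuited stub, Z_in = jZ_0·tan(βl)

Z_in ≈ +j61.2 Ω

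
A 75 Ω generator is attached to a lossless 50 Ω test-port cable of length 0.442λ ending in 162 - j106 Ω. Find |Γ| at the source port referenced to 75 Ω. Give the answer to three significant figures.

βl = 2π × 0.442 = 159°
tan(βl) = -0.381
Z_in = Z_0·(Z_L + jZ_0·tanβl)/(Z_0 + jZ_L·tanβl) = 119 + j113 Ω
Γ_s = (Z_in − Z_s)/(Z_in + Z_s) = (43.6 + j113)/(194 + j113), |Γ_s| = 0.539

|Γ| ≈ 0.539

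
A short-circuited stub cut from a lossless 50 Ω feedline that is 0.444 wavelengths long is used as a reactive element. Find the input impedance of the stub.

βl = 2π × 0.444 = 160°
tan(βl) = -0.367
For a short-circuited stub, Z_in = jZ_0·tan(βl)

Z_in ≈ −j18.4 Ω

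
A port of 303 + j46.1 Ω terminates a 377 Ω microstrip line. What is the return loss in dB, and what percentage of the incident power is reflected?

Γ = (-74 + j46.1)/(680 + j46.1), |Γ| = 0.128
RL = −20·log₁₀(0.128) = 17.9 dB
P_refl/P_inc = |Γ|² = 0.0164

RL ≈ 17.9 dB; 1.64% of incident power reflected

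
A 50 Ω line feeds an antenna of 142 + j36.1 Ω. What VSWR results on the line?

VSWR ≈ 3.05

Γ = (Z_L − Z_0)/(Z_L + Z_0) = (92 + j36.1)/(192 + j36.1)
|Γ| = 98.8/195 = 0.506
VSWR = (1 + |Γ|)/(1 − |Γ|) = 1.51/0.494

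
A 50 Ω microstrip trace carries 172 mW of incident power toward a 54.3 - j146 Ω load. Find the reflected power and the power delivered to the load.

|Γ| = |(4.3 − j146)/(104.3 − j146)| = 0.814
|Γ|² = 0.663
P_refl = |Γ|²·P_inc = 114 mW, P_del = (1 − |Γ|²)·P_inc = 58 mW

P_reflected ≈ 114 mW; P_delivered ≈ 58 mW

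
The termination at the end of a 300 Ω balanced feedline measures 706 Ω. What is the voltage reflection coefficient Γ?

Γ = 0.404

Γ = (Z_L − Z_0)/(Z_L + Z_0) = (706 − 300)/(706 + 300) = 406/1006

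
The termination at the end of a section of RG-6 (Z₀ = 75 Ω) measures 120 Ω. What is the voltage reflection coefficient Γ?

Γ = (Z_L − Z_0)/(Z_L + Z_0) = (120 − 75)/(120 + 75) = 45/195

Γ = 0.231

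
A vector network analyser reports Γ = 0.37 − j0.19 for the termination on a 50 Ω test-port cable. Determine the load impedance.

Z_L ≈ 95.5 − j43.9 Ω

Z_L = Z_0·(1 + Γ)/(1 − Γ) = 50·(1.37 − j0.19)/(0.63 + j0.19)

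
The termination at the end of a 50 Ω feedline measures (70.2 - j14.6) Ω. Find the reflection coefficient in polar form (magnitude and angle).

Γ ≈ 0.206 ∠ -28.9°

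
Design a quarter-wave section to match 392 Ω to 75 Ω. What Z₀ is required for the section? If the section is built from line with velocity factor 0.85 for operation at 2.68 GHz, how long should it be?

Z_qwt ≈ 171 Ω; length ≈ 2.38 cm

Z_qwt = √(Z_0·R_L) = √(75 × 392) = √29400
λ = 0.85·c/f = 0.0951 m, so l = λ/4 = 0.0238 m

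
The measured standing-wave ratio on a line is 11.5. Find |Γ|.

|Γ| ≈ 0.84

|Γ| = (S − 1)/(S + 1) = (11.5 − 1)/(11.5 + 1) = 10.5/12.5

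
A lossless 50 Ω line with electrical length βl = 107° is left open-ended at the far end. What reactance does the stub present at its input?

tan(βl) = -3.27
For an open-ended stub, Z_in = −jZ_0·cot(βl) = −jZ_0/tan(βl)

X_in ≈ 15.3 Ω (inductive)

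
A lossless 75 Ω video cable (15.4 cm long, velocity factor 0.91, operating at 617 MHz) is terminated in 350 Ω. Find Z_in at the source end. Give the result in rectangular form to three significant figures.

Z_in ≈ 23.6 + j49.5 Ω

λ = v/f = 0.91·c / 617 MHz = 0.442 m
βl = 2π·l/λ = 2π × 0.348 = 125°
tan(βl) = tan(125°) = -1.41
Z_in = Z_0·(Z_L + jZ_0·tanβl)/(Z_0 + jZ_L·tanβl)
     = 75·(350 − j106)/(75 − j494)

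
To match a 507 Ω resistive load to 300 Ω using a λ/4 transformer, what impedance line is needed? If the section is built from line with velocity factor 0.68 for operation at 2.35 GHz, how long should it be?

Z_qwt = √(Z_0·R_L) = √(300 × 507) = √152100
λ = 0.68·c/f = 0.0868 m, so l = λ/4 = 0.0217 m

Z_qwt ≈ 390 Ω; length ≈ 2.17 cm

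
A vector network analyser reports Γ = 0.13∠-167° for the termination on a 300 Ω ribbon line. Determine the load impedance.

Z_L = Z_0·(1 + Γ)/(1 − Γ) = 300·(0.873 − j0.0292)/(1.13 + j0.0292)

Z_L ≈ 232 − j13.8 Ω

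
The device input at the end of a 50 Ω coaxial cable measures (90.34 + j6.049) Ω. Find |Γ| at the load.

Γ = (Z_L − Z_0)/(Z_L + Z_0) = (40.34 + j6.049)/(140.3 + j6.049)
|Γ| = 40.8/140

|Γ| ≈ 0.29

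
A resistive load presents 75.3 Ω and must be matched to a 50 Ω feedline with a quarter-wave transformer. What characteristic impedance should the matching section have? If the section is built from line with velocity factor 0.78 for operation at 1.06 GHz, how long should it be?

Z_qwt = √(Z_0·R_L) = √(50 × 75.3) = √3765
λ = 0.78·c/f = 0.221 m, so l = λ/4 = 0.0552 m

Z_qwt ≈ 61.4 Ω; length ≈ 5.52 cm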